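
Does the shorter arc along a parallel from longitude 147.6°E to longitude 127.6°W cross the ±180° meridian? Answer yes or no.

Yes

Naïve |-127.6 − 147.6| = 275.2° > 180°, so the shorter arc goes the other way round — across 180°.
Signed shortest Δλ = ((-127.6 − 147.6 + 180) mod 360) − 180 = 84.8°.
Going east by 84.8° from +147.6° passes through 180° before reaching -127.6°.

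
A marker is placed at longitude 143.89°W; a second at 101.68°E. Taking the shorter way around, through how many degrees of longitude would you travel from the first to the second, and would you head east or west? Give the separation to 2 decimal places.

114.43° west

Raw difference: 101.68 − -143.89 = 245.57°.
Normalise into (−180°, 180°]: 245.57° − 360° = -114.43°.
Negative ⇒ the second point lies to the west; separation 114.43°.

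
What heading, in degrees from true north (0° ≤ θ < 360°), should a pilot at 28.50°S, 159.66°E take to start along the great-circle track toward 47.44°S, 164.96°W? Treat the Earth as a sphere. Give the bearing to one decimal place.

134.5°

Δλ = -164.96 − 159.66 = -324.62°; wrapped into (−180°, 180°]: 35.38°.
θ = atan2( sin Δλ · cos φ₂ , cos φ₁ · sin φ₂ − sin φ₁ · cos φ₂ · cos Δλ )
  = atan2(0.39161, -0.38418) = 134.451° → normalised to [0°, 360°): 134.451°.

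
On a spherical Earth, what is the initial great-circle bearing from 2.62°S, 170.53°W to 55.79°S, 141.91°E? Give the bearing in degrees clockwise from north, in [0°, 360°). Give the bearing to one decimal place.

207.2°

Δλ = 141.91 − -170.53 = 312.44°; wrapped into (−180°, 180°]: -47.56°.
θ = atan2( sin Δλ · cos φ₂ , cos φ₁ · sin φ₂ − sin φ₁ · cos φ₂ · cos Δλ )
  = atan2(-0.41492, -0.80877) = -152.841° → normalised to [0°, 360°): 207.159°.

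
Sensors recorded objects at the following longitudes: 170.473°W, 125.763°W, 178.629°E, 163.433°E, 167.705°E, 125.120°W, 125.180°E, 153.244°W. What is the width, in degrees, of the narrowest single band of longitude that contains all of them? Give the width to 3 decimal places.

109.700°

Sort the longitudes: -170.473°, -153.244°, -125.763°, -125.120°, +125.180°, +163.433°, +167.705°, +178.629°.
Eastward gaps between consecutive values (wrapping around): 17.229°, 27.481°, 0.643°, 250.300°, 38.253°, 4.272°, 10.924°, 10.898°.
Largest gap = 250.300° ⇒ minimal covering band is its complement: 360° − 250.300° = 109.700°.
Band runs from +125.180° eastward to -125.120°, crossing the antimeridian.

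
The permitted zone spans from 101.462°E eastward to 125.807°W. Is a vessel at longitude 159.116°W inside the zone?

Band width going east from +101.462° to -125.807°: ((-125.807 − 101.462) mod 360) = 132.731°.
Offset of -159.116° east of the west edge: ((-159.116 − 101.462) mod 360) = 99.422°.
99.422° ≤ 132.731° ⇒ inside.

Yes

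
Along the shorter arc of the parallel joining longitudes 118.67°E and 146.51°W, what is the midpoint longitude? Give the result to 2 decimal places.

166.08°E

Signed shortest Δλ from +118.67° to -146.51° is +94.82°.
Midpoint longitude = +118.67° + (+94.82°)/2 = +118.67° + 47.41° = +166.08°.
(The naïve average (+118.67 + -146.51)/2 = -13.92° is on the wrong side of the globe.)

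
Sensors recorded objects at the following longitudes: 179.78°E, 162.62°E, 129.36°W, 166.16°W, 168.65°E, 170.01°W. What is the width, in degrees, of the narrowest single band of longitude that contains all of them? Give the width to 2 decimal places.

Sort the longitudes: -170.01°, -166.16°, -129.36°, +162.62°, +168.65°, +179.78°.
Eastward gaps between consecutive values (wrapping around): 3.85°, 36.80°, 291.98°, 6.03°, 11.13°, 10.21°.
Largest gap = 291.98° ⇒ minimal covering band is its complement: 360° − 291.98° = 68.02°.
Band runs from +162.62° eastward to -129.36°, crossing the antimeridian.

68.02°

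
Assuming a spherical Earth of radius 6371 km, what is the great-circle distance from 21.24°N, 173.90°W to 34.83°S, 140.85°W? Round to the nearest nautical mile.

Δλ = -140.85 − -173.90 = 33.05°.
Δφ = -34.83 − 21.24 = -56.07°.
a = sin²(Δφ/2) + cos φ₁ · cos φ₂ · sin²(Δλ/2) = 0.282808.
c = 2·atan2(√a, √(1−a)) = 1.12144 rad → d = 6371·c ≈ 7144.71 km ≈ 3857.83 nmi.

3858 nmi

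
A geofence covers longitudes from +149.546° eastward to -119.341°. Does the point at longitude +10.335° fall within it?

Band width going east from +149.546° to -119.341°: ((-119.341 − 149.546) mod 360) = 91.113°.
Offset of +10.335° east of the west edge: ((10.335 − 149.546) mod 360) = 220.789°.
220.789° > 91.113° ⇒ outside.

No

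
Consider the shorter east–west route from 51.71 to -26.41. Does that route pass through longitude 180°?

No

Signed shortest Δλ = ((-26.41 − 51.71 + 180) mod 360) − 180 = -78.12°.
Going west by 78.12° from +51.71° reaches -26.41° without touching 180°.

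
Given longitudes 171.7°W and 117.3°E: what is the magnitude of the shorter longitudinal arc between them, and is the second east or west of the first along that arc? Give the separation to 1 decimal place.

Raw difference: 117.3 − -171.7 = 289.0°.
Normalise into (−180°, 180°]: 289.0° − 360° = -71.0°.
Negative ⇒ the second point lies to the west; separation 71.0°.

71.0° west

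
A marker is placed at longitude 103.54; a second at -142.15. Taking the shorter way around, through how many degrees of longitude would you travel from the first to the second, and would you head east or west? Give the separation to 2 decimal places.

Raw difference: -142.15 − 103.54 = -245.69°.
Normalise into (−180°, 180°]: -245.69° + 360° = 114.31°.
Positive ⇒ the second point lies to the east; separation 114.31°.

114.31° east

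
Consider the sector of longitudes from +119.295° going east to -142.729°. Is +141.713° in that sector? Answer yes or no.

Band width going east from +119.295° to -142.729°: ((-142.729 − 119.295) mod 360) = 97.976°.
Offset of +141.713° east of the west edge: ((141.713 − 119.295) mod 360) = 22.418°.
22.418° ≤ 97.976° ⇒ inside.

Yes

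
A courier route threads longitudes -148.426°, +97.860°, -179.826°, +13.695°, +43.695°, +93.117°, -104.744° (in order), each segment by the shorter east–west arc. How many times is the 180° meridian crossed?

Leg 1: -148.426° → +97.860°, shortest Δλ = -113.714° (west) — crosses 180°.
Leg 2: +97.860° → -179.826°, shortest Δλ = 82.314° (east) — crosses 180°.
Leg 3: -179.826° → +13.695°, shortest Δλ = -166.479° (west) — crosses 180°.
Leg 4: +13.695° → +43.695°, shortest Δλ = 30.0° (east) — does not cross 180°.
Leg 5: +43.695° → +93.117°, shortest Δλ = 49.422° (east) — does not cross 180°.
Leg 6: +93.117° → -104.744°, shortest Δλ = 162.139° (east) — crosses 180°.
Total crossings: 4.

4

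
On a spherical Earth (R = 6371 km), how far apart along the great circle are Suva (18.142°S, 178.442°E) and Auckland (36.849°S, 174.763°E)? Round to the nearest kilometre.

2111 km

Δλ = 174.763 − 178.442 = -3.679°.
Δφ = -36.849 − -18.142 = -18.707°.
a = sin²(Δφ/2) + cos φ₁ · cos φ₂ · sin²(Δλ/2) = 0.027198.
c = 2·atan2(√a, √(1−a)) = 0.33135 rad → d = 6371·c ≈ 2111.03 km.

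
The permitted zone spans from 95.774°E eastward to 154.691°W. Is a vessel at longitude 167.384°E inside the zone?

Band width going east from +95.774° to -154.691°: ((-154.691 − 95.774) mod 360) = 109.535°.
Offset of +167.384° east of the west edge: ((167.384 − 95.774) mod 360) = 71.610°.
71.610° ≤ 109.535° ⇒ inside.

Yes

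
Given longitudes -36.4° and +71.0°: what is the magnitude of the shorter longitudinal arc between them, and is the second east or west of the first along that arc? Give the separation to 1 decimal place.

107.4° east

Raw difference: 71.0 − -36.4 = 107.4°.
Normalise into (−180°, 180°]: 107.4° stays 107.4°.
Positive ⇒ the second point lies to the east; separation 107.4°.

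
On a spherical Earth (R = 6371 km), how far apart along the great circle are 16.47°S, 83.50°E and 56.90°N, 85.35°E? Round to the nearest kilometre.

Δλ = 85.35 − 83.50 = 1.85°.
Δφ = 56.90 − -16.47 = 73.37°.
a = sin²(Δφ/2) + cos φ₁ · cos φ₂ · sin²(Δλ/2) = 0.357041.
c = 2·atan2(√a, √(1−a)) = 1.28083 rad → d = 6371·c ≈ 8160.19 km.

8160 km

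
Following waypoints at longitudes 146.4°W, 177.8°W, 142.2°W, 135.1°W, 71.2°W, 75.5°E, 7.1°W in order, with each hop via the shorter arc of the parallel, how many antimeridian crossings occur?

Leg 1: -146.4° → -177.8°, shortest Δλ = -31.4° (west) — does not cross 180°.
Leg 2: -177.8° → -142.2°, shortest Δλ = 35.6° (east) — does not cross 180°.
Leg 3: -142.2° → -135.1°, shortest Δλ = 7.1° (east) — does not cross 180°.
Leg 4: -135.1° → -71.2°, shortest Δλ = 63.9° (east) — does not cross 180°.
Leg 5: -71.2° → +75.5°, shortest Δλ = 146.7° (east) — does not cross 180°.
Leg 6: +75.5° → -7.1°, shortest Δλ = -82.6° (west) — does not cross 180°.
Total crossings: 0.

0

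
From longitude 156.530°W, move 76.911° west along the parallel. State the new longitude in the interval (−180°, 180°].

Start at -156.530°; shift −76.911° → -233.441°.
-233.441° lies outside (−180°, 180°]; add 360° → +126.559°.

126.559°E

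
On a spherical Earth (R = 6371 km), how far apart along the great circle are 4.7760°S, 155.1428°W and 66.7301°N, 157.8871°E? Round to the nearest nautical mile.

4738 nmi

Δλ = 157.8871 − -155.1428 = 313.0299°; wrapped into (−180°, 180°]: -46.9701°.
Δφ = 66.7301 − -4.7760 = 71.5061°.
a = sin²(Δφ/2) + cos φ₁ · cos φ₂ · sin²(Δλ/2) = 0.403920.
c = 2·atan2(√a, √(1−a)) = 1.37743 rad → d = 6371·c ≈ 8775.63 km ≈ 4738.46 nmi.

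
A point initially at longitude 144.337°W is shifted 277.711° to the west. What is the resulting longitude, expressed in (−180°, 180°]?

62.048°W

Start at -144.337°; shift −277.711° → -422.048°.
-422.048° lies outside (−180°, 180°]; add 360° → -62.048°.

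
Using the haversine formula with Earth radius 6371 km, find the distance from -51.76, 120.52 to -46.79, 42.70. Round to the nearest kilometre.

5399 km

Δλ = 42.70 − 120.52 = -77.82°.
Δφ = -46.79 − -51.76 = 4.97°.
a = sin²(Δφ/2) + cos φ₁ · cos φ₂ · sin²(Δλ/2) = 0.169066.
c = 2·atan2(√a, √(1−a)) = 0.84749 rad → d = 6371·c ≈ 5399.35 km.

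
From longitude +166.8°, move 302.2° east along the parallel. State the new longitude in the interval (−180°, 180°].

Start at +166.8°; shift +302.2° → +469.0°.
+469.0° lies outside (−180°, 180°]; subtract 360° → +109.0°.

+109.0°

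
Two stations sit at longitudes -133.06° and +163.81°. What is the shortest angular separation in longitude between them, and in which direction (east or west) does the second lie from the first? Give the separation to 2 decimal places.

Raw difference: 163.81 − -133.06 = 296.87°.
Normalise into (−180°, 180°]: 296.87° − 360° = -63.13°.
Negative ⇒ the second point lies to the west; separation 63.13°.

63.13° west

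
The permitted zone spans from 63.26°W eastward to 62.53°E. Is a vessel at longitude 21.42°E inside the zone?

Band width going east from -63.26° to +62.53°: ((62.53 − -63.26) mod 360) = 125.79°.
Offset of +21.42° east of the west edge: ((21.42 − -63.26) mod 360) = 84.68°.
84.68° ≤ 125.79° ⇒ inside.

Yes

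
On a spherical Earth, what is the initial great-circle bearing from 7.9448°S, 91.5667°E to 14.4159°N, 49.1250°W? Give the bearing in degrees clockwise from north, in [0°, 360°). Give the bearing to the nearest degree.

283°

Δλ = -49.1250 − 91.5667 = -140.6917°.
θ = atan2( sin Δλ · cos φ₂ , cos φ₁ · sin φ₂ − sin φ₁ · cos φ₂ · cos Δλ )
  = atan2(-0.61355, 0.14299) = -76.881° → normalised to [0°, 360°): 283.119°.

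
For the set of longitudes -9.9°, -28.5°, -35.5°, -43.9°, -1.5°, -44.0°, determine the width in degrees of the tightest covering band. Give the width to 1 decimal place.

Sort the longitudes: -44.0°, -43.9°, -35.5°, -28.5°, -9.9°, -1.5°.
Eastward gaps between consecutive values (wrapping around): 0.1°, 8.4°, 7.0°, 18.6°, 8.4°, 317.5°.
Largest gap = 317.5° ⇒ minimal covering band is its complement: 360° − 317.5° = 42.5°.
Band runs from -44.0° eastward to -1.5°.

42.5°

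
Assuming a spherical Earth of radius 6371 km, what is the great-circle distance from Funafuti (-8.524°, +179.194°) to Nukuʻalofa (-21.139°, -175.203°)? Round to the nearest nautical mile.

824 nmi

Δλ = -175.203 − 179.194 = -354.397°; wrapped into (−180°, 180°]: 5.603°.
Δφ = -21.139 − -8.524 = -12.615°.
a = sin²(Δφ/2) + cos φ₁ · cos φ₂ · sin²(Δλ/2) = 0.014274.
c = 2·atan2(√a, √(1−a)) = 0.23952 rad → d = 6371·c ≈ 1525.96 km ≈ 823.95 nmi.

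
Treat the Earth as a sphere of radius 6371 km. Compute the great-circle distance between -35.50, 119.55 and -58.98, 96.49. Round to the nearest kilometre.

Δλ = 96.49 − 119.55 = -23.06°.
Δφ = -58.98 − -35.50 = -23.48°.
a = sin²(Δφ/2) + cos φ₁ · cos φ₂ · sin²(Δλ/2) = 0.058162.
c = 2·atan2(√a, √(1−a)) = 0.48714 rad → d = 6371·c ≈ 3103.56 km.

3104 km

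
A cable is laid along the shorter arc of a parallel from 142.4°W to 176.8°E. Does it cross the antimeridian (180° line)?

Yes

Naïve |176.8 − -142.4| = 319.2° > 180°, so the shorter arc goes the other way round — across 180°.
Signed shortest Δλ = ((176.8 − -142.4 + 180) mod 360) − 180 = -40.8°.
Going west by 40.8° from -142.4° passes through 180° before reaching +176.8°.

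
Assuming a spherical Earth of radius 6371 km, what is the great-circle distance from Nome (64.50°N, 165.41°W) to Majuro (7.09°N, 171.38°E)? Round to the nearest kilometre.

Δλ = 171.38 − -165.41 = 336.79°; wrapped into (−180°, 180°]: -23.21°.
Δφ = 7.09 − 64.50 = -57.41°.
a = sin²(Δφ/2) + cos φ₁ · cos φ₂ · sin²(Δλ/2) = 0.247976.
c = 2·atan2(√a, √(1−a)) = 1.04252 rad → d = 6371·c ≈ 6641.88 km.

6642 km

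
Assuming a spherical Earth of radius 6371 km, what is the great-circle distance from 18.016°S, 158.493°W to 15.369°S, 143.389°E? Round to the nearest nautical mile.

3333 nmi

Δλ = 143.389 − -158.493 = 301.882°; wrapped into (−180°, 180°]: -58.118°.
Δφ = -15.369 − -18.016 = 2.647°.
a = sin²(Δφ/2) + cos φ₁ · cos φ₂ · sin²(Δλ/2) = 0.216858.
c = 2·atan2(√a, √(1−a)) = 0.96881 rad → d = 6371·c ≈ 6172.26 km ≈ 3332.76 nmi.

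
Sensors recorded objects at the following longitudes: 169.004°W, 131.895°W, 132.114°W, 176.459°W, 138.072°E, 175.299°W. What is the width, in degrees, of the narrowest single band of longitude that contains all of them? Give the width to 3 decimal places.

90.033°

Sort the longitudes: -176.459°, -175.299°, -169.004°, -132.114°, -131.895°, +138.072°.
Eastward gaps between consecutive values (wrapping around): 1.160°, 6.295°, 36.890°, 0.219°, 269.967°, 45.469°.
Largest gap = 269.967° ⇒ minimal covering band is its complement: 360° − 269.967° = 90.033°.
Band runs from +138.072° eastward to -131.895°, crossing the antimeridian.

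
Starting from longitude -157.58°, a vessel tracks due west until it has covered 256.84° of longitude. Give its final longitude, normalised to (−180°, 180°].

Start at -157.58°; shift −256.84° → -414.42°.
-414.42° lies outside (−180°, 180°]; add 360° → -54.42°.

-54.42°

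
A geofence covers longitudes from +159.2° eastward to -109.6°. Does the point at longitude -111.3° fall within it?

Band width going east from +159.2° to -109.6°: ((-109.6 − 159.2) mod 360) = 91.2°.
Offset of -111.3° east of the west edge: ((-111.3 − 159.2) mod 360) = 89.5°.
89.5° ≤ 91.2° ⇒ inside.

Yes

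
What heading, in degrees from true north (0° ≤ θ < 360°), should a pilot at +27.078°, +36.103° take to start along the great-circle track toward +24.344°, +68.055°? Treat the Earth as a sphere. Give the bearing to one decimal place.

88.2°

Δλ = 68.055 − 36.103 = 31.952°.
θ = atan2( sin Δλ · cos φ₂ , cos φ₁ · sin φ₂ − sin φ₁ · cos φ₂ · cos Δλ )
  = atan2(0.48216, 0.01514) = 88.202° → normalised to [0°, 360°): 88.202°.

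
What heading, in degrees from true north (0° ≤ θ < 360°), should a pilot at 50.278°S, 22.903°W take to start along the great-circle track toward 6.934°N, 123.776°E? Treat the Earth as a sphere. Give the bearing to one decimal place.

Δλ = 123.776 − -22.903 = 146.679°.
θ = atan2( sin Δλ · cos φ₂ , cos φ₁ · sin φ₂ − sin φ₁ · cos φ₂ · cos Δλ )
  = atan2(0.54531, -0.56086) = 135.805° → normalised to [0°, 360°): 135.805°.

135.8°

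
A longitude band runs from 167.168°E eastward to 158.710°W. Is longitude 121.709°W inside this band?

No

Band width going east from +167.168° to -158.710°: ((-158.710 − 167.168) mod 360) = 34.122°.
Offset of -121.709° east of the west edge: ((-121.709 − 167.168) mod 360) = 71.123°.
71.123° > 34.122° ⇒ outside.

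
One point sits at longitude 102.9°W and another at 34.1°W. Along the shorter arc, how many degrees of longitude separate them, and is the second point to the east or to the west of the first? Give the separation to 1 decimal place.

68.8° east

Raw difference: -34.1 − -102.9 = 68.8°.
Normalise into (−180°, 180°]: 68.8° stays 68.8°.
Positive ⇒ the second point lies to the east; separation 68.8°.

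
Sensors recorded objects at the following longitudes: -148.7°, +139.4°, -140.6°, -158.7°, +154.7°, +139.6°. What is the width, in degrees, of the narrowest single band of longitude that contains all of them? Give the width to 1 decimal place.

Sort the longitudes: -158.7°, -148.7°, -140.6°, +139.4°, +139.6°, +154.7°.
Eastward gaps between consecutive values (wrapping around): 10.0°, 8.1°, 280.0°, 0.2°, 15.1°, 46.6°.
Largest gap = 280.0° ⇒ minimal covering band is its complement: 360° − 280.0° = 80.0°.
Band runs from +139.4° eastward to -140.6°, crossing the antimeridian.

80.0°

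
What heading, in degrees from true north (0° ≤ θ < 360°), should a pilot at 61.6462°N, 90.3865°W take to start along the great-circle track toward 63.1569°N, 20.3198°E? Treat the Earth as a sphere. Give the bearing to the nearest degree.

Δλ = 20.3198 − -90.3865 = 110.7063°.
θ = atan2( sin Δλ · cos φ₂ , cos φ₁ · sin φ₂ − sin φ₁ · cos φ₂ · cos Δλ )
  = atan2(0.42238, 0.56424) = 36.818° → normalised to [0°, 360°): 36.818°.

37°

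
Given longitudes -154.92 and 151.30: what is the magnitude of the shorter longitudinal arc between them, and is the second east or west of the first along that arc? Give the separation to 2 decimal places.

53.78° west

Raw difference: 151.30 − -154.92 = 306.22°.
Normalise into (−180°, 180°]: 306.22° − 360° = -53.78°.
Negative ⇒ the second point lies to the west; separation 53.78°.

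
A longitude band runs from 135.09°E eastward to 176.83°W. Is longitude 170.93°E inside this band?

Band width going east from +135.09° to -176.83°: ((-176.83 − 135.09) mod 360) = 48.08°.
Offset of +170.93° east of the west edge: ((170.93 − 135.09) mod 360) = 35.84°.
35.84° ≤ 48.08° ⇒ inside.

Yes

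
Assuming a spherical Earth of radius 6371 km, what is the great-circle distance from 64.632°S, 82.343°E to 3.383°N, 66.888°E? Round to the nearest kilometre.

Δλ = 66.888 − 82.343 = -15.455°.
Δφ = 3.383 − -64.632 = 68.015°.
a = sin²(Δφ/2) + cos φ₁ · cos φ₂ · sin²(Δλ/2) = 0.320551.
c = 2·atan2(√a, √(1−a)) = 1.20371 rad → d = 6371·c ≈ 7668.83 km.

7669 km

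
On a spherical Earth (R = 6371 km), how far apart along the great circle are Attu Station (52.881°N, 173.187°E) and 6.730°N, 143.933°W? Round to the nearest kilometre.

Δλ = -143.933 − 173.187 = -317.120°; wrapped into (−180°, 180°]: 42.880°.
Δφ = 6.730 − 52.881 = -46.151°.
a = sin²(Δφ/2) + cos φ₁ · cos φ₂ · sin²(Δλ/2) = 0.233694.
c = 2·atan2(√a, √(1−a)) = 1.00911 rad → d = 6371·c ≈ 6429.06 km.

6429 km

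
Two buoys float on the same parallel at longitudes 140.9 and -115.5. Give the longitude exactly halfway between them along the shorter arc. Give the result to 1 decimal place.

-167.3°

Signed shortest Δλ from +140.9° to -115.5° is +103.6°.
Midpoint longitude = +140.9° + (+103.6°)/2 = +140.9° + 51.8° = +192.7°.
Normalise into (−180°, 180°]: -167.3°.
(The naïve average (+140.9 + -115.5)/2 = 12.7° is on the wrong side of the globe.)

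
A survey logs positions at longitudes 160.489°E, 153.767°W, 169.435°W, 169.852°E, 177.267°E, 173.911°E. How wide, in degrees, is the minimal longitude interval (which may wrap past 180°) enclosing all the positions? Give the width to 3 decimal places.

45.744°

Sort the longitudes: -169.435°, -153.767°, +160.489°, +169.852°, +173.911°, +177.267°.
Eastward gaps between consecutive values (wrapping around): 15.668°, 314.256°, 9.363°, 4.059°, 3.356°, 13.298°.
Largest gap = 314.256° ⇒ minimal covering band is its complement: 360° − 314.256° = 45.744°.
Band runs from +160.489° eastward to -153.767°, crossing the antimeridian.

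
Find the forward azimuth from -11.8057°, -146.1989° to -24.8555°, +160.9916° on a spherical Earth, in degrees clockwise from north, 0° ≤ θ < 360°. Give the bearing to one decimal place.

Δλ = 160.9916 − -146.1989 = 307.1905°; wrapped into (−180°, 180°]: -52.8095°.
θ = atan2( sin Δλ · cos φ₂ , cos φ₁ · sin φ₂ − sin φ₁ · cos φ₂ · cos Δλ )
  = atan2(-0.72284, -0.29923) = -112.488° → normalised to [0°, 360°): 247.512°.

247.5°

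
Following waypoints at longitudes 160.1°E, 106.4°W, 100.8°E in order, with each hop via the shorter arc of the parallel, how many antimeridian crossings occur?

Leg 1: +160.1° → -106.4°, shortest Δλ = 93.5° (east) — crosses 180°.
Leg 2: -106.4° → +100.8°, shortest Δλ = -152.8° (west) — crosses 180°.
Total crossings: 2.

2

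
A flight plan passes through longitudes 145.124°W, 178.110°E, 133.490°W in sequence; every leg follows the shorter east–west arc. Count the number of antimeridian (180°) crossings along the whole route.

2

Leg 1: -145.124° → +178.110°, shortest Δλ = -36.766° (west) — crosses 180°.
Leg 2: +178.110° → -133.490°, shortest Δλ = 48.4° (east) — crosses 180°.
Total crossings: 2.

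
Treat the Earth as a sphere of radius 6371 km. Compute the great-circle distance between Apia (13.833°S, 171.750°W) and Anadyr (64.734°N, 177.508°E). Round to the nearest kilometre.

8783 km

Δλ = 177.508 − -171.750 = 349.258°; wrapped into (−180°, 180°]: -10.742°.
Δφ = 64.734 − -13.833 = 78.567°.
a = sin²(Δφ/2) + cos φ₁ · cos φ₂ · sin²(Δλ/2) = 0.404520.
c = 2·atan2(√a, √(1−a)) = 1.37866 rad → d = 6371·c ≈ 8783.42 km.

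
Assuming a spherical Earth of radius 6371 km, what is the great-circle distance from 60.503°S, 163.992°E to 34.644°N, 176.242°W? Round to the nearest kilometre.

Δλ = -176.242 − 163.992 = -340.234°; wrapped into (−180°, 180°]: 19.766°.
Δφ = 34.644 − -60.503 = 95.147°.
a = sin²(Δφ/2) + cos φ₁ · cos φ₂ · sin²(Δλ/2) = 0.556789.
c = 2·atan2(√a, √(1−a)) = 1.68462 rad → d = 6371·c ≈ 10732.71 km.

10733 km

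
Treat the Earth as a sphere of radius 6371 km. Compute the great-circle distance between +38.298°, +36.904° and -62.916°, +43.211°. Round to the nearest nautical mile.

Δλ = 43.211 − 36.904 = 6.307°.
Δφ = -62.916 − 38.298 = -101.214°.
a = sin²(Δφ/2) + cos φ₁ · cos φ₂ · sin²(Δλ/2) = 0.598318.
c = 2·atan2(√a, √(1−a)) = 1.76872 rad → d = 6371·c ≈ 11268.53 km ≈ 6084.52 nmi.

6085 nmi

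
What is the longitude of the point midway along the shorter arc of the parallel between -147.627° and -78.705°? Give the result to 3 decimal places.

-113.166°

Signed shortest Δλ from -147.627° to -78.705° is +68.922°.
Midpoint longitude = -147.627° + (+68.922°)/2 = -147.627° + 34.461° = -113.166°.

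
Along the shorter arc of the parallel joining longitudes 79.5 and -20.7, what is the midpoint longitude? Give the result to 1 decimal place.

+29.4°

Signed shortest Δλ from +79.5° to -20.7° is -100.2°.
Midpoint longitude = +79.5° + (-100.2°)/2 = +79.5° − 50.1° = +29.4°.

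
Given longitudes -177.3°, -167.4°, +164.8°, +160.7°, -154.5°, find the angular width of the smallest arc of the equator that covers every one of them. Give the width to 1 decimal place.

Sort the longitudes: -177.3°, -167.4°, -154.5°, +160.7°, +164.8°.
Eastward gaps between consecutive values (wrapping around): 9.9°, 12.9°, 315.2°, 4.1°, 17.9°.
Largest gap = 315.2° ⇒ minimal covering band is its complement: 360° − 315.2° = 44.8°.
Band runs from +160.7° eastward to -154.5°, crossing the antimeridian.

44.8°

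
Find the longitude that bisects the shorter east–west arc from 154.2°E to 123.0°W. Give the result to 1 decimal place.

Signed shortest Δλ from +154.2° to -123.0° is +82.8°.
Midpoint longitude = +154.2° + (+82.8°)/2 = +154.2° + 41.4° = +195.6°.
Normalise into (−180°, 180°]: -164.4°.
(The naïve average (+154.2 + -123.0)/2 = 15.6° is on the wrong side of the globe.)

164.4°W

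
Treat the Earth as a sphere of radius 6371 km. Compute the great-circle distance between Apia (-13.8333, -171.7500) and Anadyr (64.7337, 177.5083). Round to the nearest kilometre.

8783 km

Δλ = 177.5083 − -171.7500 = 349.2583°; wrapped into (−180°, 180°]: -10.7417°.
Δφ = 64.7337 − -13.8333 = 78.5670°.
a = sin²(Δφ/2) + cos φ₁ · cos φ₂ · sin²(Δλ/2) = 0.404520.
c = 2·atan2(√a, √(1−a)) = 1.37866 rad → d = 6371·c ≈ 8783.42 km.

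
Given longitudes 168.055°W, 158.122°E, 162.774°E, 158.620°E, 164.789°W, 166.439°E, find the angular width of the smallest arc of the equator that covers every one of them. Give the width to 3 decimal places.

Sort the longitudes: -168.055°, -164.789°, +158.122°, +158.620°, +162.774°, +166.439°.
Eastward gaps between consecutive values (wrapping around): 3.266°, 322.911°, 0.498°, 4.154°, 3.665°, 25.506°.
Largest gap = 322.911° ⇒ minimal covering band is its complement: 360° − 322.911° = 37.089°.
Band runs from +158.122° eastward to -164.789°, crossing the antimeridian.

37.089°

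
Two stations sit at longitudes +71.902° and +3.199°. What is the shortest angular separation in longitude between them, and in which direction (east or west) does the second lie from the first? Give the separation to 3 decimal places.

68.703° west

Raw difference: 3.199 − 71.902 = -68.703°.
Normalise into (−180°, 180°]: -68.703° stays -68.703°.
Negative ⇒ the second point lies to the west; separation 68.703°.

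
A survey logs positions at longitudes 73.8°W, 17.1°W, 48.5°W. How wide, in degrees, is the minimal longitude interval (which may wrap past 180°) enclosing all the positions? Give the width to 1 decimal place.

56.7°

Sort the longitudes: -73.8°, -48.5°, -17.1°.
Eastward gaps between consecutive values (wrapping around): 25.3°, 31.4°, 303.3°.
Largest gap = 303.3° ⇒ minimal covering band is its complement: 360° − 303.3° = 56.7°.
Band runs from -73.8° eastward to -17.1°.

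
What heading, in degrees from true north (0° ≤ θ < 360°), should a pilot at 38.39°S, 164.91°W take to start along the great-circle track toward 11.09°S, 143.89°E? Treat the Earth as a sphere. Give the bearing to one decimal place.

286.8°

Δλ = 143.89 − -164.91 = 308.80°; wrapped into (−180°, 180°]: -51.20°.
θ = atan2( sin Δλ · cos φ₂ , cos φ₁ · sin φ₂ − sin φ₁ · cos φ₂ · cos Δλ )
  = atan2(-0.76478, 0.23110) = -73.187° → normalised to [0°, 360°): 286.813°.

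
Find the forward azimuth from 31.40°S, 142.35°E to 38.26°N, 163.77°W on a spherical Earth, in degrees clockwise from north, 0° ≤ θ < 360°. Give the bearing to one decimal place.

Δλ = -163.77 − 142.35 = -306.12°; wrapped into (−180°, 180°]: 53.88°.
θ = atan2( sin Δλ · cos φ₂ , cos φ₁ · sin φ₂ − sin φ₁ · cos φ₂ · cos Δλ )
  = atan2(0.63428, 0.76970) = 39.491° → normalised to [0°, 360°): 39.491°.

39.5°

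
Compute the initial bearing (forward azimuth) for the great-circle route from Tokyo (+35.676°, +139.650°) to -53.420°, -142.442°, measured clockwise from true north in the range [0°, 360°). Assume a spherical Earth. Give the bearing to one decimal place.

Δλ = -142.442 − 139.650 = -282.092°; wrapped into (−180°, 180°]: 77.908°.
θ = atan2( sin Δλ · cos φ₂ , cos φ₁ · sin φ₂ − sin φ₁ · cos φ₂ · cos Δλ )
  = atan2(0.58272, -0.72513) = 141.214° → normalised to [0°, 360°): 141.214°.

141.2°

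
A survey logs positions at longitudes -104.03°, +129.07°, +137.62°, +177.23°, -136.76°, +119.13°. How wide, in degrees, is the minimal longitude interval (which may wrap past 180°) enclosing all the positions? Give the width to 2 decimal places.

Sort the longitudes: -136.76°, -104.03°, +119.13°, +129.07°, +137.62°, +177.23°.
Eastward gaps between consecutive values (wrapping around): 32.73°, 223.16°, 9.94°, 8.55°, 39.61°, 46.01°.
Largest gap = 223.16° ⇒ minimal covering band is its complement: 360° − 223.16° = 136.84°.
Band runs from +119.13° eastward to -104.03°, crossing the antimeridian.

136.84°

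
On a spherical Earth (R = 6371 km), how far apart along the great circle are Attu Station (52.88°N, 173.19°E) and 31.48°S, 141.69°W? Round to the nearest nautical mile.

5587 nmi

Δλ = -141.69 − 173.19 = -314.88°; wrapped into (−180°, 180°]: 45.12°.
Δφ = -31.48 − 52.88 = -84.36°.
a = sin²(Δφ/2) + cos φ₁ · cos φ₂ · sin²(Δλ/2) = 0.526614.
c = 2·atan2(√a, √(1−a)) = 1.62405 rad → d = 6371·c ≈ 10346.82 km ≈ 5586.83 nmi.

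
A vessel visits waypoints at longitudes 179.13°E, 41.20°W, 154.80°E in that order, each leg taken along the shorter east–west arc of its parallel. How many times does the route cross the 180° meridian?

2

Leg 1: +179.13° → -41.20°, shortest Δλ = 139.67° (east) — crosses 180°.
Leg 2: -41.20° → +154.80°, shortest Δλ = -164.0° (west) — crosses 180°.
Total crossings: 2.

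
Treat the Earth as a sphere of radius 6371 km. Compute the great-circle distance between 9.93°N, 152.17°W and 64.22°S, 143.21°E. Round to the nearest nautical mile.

Δλ = 143.21 − -152.17 = 295.38°; wrapped into (−180°, 180°]: -64.62°.
Δφ = -64.22 − 9.93 = -74.15°.
a = sin²(Δφ/2) + cos φ₁ · cos φ₂ · sin²(Δλ/2) = 0.485830.
c = 2·atan2(√a, √(1−a)) = 1.54245 rad → d = 6371·c ≈ 9826.97 km ≈ 5306.14 nmi.

5306 nmi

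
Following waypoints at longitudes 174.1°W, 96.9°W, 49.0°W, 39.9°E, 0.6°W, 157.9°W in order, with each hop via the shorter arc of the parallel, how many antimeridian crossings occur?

Leg 1: -174.1° → -96.9°, shortest Δλ = 77.2° (east) — does not cross 180°.
Leg 2: -96.9° → -49.0°, shortest Δλ = 47.9° (east) — does not cross 180°.
Leg 3: -49.0° → +39.9°, shortest Δλ = 88.9° (east) — does not cross 180°.
Leg 4: +39.9° → -0.6°, shortest Δλ = -40.5° (west) — does not cross 180°.
Leg 5: -0.6° → -157.9°, shortest Δλ = -157.3° (west) — does not cross 180°.
Total crossings: 0.

0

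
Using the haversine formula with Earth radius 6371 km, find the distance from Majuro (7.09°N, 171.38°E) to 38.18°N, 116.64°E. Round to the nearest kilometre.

6474 km

Δλ = 116.64 − 171.38 = -54.74°.
Δφ = 38.18 − 7.09 = 31.09°.
a = sin²(Δφ/2) + cos φ₁ · cos φ₂ · sin²(Δλ/2) = 0.236692.
c = 2·atan2(√a, √(1−a)) = 1.01618 rad → d = 6371·c ≈ 6474.10 km.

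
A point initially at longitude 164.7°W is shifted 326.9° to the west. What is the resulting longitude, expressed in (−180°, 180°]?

131.6°W

Start at -164.7°; shift −326.9° → -491.6°.
-491.6° lies outside (−180°, 180°]; add 360° → -131.6°.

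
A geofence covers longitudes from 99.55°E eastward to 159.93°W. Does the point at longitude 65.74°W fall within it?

Band width going east from +99.55° to -159.93°: ((-159.93 − 99.55) mod 360) = 100.52°.
Offset of -65.74° east of the west edge: ((-65.74 − 99.55) mod 360) = 194.71°.
194.71° > 100.52° ⇒ outside.

No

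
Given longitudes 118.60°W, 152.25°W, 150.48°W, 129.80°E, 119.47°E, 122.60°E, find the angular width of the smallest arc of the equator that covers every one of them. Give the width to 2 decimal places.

121.93°

Sort the longitudes: -152.25°, -150.48°, -118.60°, +119.47°, +122.60°, +129.80°.
Eastward gaps between consecutive values (wrapping around): 1.77°, 31.88°, 238.07°, 3.13°, 7.20°, 77.95°.
Largest gap = 238.07° ⇒ minimal covering band is its complement: 360° − 238.07° = 121.93°.
Band runs from +119.47° eastward to -118.60°, crossing the antimeridian.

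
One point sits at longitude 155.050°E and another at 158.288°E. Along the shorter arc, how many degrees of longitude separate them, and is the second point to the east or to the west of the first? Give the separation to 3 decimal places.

Raw difference: 158.288 − 155.050 = 3.238°.
Normalise into (−180°, 180°]: 3.238° stays 3.238°.
Positive ⇒ the second point lies to the east; separation 3.238°.

3.238° east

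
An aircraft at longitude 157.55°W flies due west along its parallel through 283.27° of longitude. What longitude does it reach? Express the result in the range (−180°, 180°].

Start at -157.55°; shift −283.27° → -440.82°.
-440.82° lies outside (−180°, 180°]; add 360° → -80.82°.

80.82°W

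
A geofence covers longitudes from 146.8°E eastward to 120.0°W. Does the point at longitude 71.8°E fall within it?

Band width going east from +146.8° to -120.0°: ((-120.0 − 146.8) mod 360) = 93.2°.
Offset of +71.8° east of the west edge: ((71.8 − 146.8) mod 360) = 285.0°.
285.0° > 93.2° ⇒ outside.

No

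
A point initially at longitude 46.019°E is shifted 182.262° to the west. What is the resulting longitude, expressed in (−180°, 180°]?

Start at +46.019°; shift −182.262° → -136.243°.
-136.243° already lies in (−180°, 180°].

136.243°W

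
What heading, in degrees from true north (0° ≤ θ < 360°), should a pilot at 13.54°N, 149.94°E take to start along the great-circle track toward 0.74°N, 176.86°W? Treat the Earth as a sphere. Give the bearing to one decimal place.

108.5°

Δλ = -176.86 − 149.94 = -326.80°; wrapped into (−180°, 180°]: 33.20°.
θ = atan2( sin Δλ · cos φ₂ , cos φ₁ · sin φ₂ − sin φ₁ · cos φ₂ · cos Δλ )
  = atan2(0.54752, -0.18333) = 108.513° → normalised to [0°, 360°): 108.513°.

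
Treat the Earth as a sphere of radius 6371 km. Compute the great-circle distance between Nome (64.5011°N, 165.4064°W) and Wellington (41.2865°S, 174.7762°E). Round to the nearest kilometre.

11890 km

Δλ = 174.7762 − -165.4064 = 340.1826°; wrapped into (−180°, 180°]: -19.8174°.
Δφ = -41.2865 − 64.5011 = -105.7876°.
a = sin²(Δφ/2) + cos φ₁ · cos φ₂ · sin²(Δλ/2) = 0.645615.
c = 2·atan2(√a, √(1−a)) = 1.86631 rad → d = 6371·c ≈ 11890.25 km.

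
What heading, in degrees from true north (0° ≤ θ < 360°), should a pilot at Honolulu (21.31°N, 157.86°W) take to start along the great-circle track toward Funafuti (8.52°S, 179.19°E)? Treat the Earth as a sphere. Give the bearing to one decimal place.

219.4°

Δλ = 179.19 − -157.86 = 337.05°; wrapped into (−180°, 180°]: -22.95°.
θ = atan2( sin Δλ · cos φ₂ , cos φ₁ · sin φ₂ − sin φ₁ · cos φ₂ · cos Δλ )
  = atan2(-0.38562, -0.46898) = -140.571° → normalised to [0°, 360°): 219.429°.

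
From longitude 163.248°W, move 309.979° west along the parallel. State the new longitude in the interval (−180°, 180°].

113.227°W

Start at -163.248°; shift −309.979° → -473.227°.
-473.227° lies outside (−180°, 180°]; add 360° → -113.227°.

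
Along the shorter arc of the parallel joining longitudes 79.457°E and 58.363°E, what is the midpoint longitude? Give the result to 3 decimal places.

Signed shortest Δλ from +79.457° to +58.363° is -21.094°.
Midpoint longitude = +79.457° + (-21.094°)/2 = +79.457° − 10.547° = +68.910°.

68.910°E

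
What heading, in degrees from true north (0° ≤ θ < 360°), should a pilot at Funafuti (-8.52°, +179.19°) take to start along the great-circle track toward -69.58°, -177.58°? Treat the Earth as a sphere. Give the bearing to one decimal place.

178.7°

Δλ = -177.58 − 179.19 = -356.77°; wrapped into (−180°, 180°]: 3.23°.
θ = atan2( sin Δλ · cos φ₂ , cos φ₁ · sin φ₂ − sin φ₁ · cos φ₂ · cos Δλ )
  = atan2(0.01966, -0.87521) = 178.713° → normalised to [0°, 360°): 178.713°.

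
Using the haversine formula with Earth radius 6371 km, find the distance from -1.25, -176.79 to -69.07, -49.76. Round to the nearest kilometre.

11256 km

Δλ = -49.76 − -176.79 = 127.03°.
Δφ = -69.07 − -1.25 = -67.82°.
a = sin²(Δφ/2) + cos φ₁ · cos φ₂ · sin²(Δλ/2) = 0.597354.
c = 2·atan2(√a, √(1−a)) = 1.76676 rad → d = 6371·c ≈ 11256.00 km.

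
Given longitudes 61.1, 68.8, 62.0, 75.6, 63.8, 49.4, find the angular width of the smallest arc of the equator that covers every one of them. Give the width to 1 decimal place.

26.2°

Sort the longitudes: +49.4°, +61.1°, +62.0°, +63.8°, +68.8°, +75.6°.
Eastward gaps between consecutive values (wrapping around): 11.7°, 0.9°, 1.8°, 5.0°, 6.8°, 333.8°.
Largest gap = 333.8° ⇒ minimal covering band is its complement: 360° − 333.8° = 26.2°.
Band runs from +49.4° eastward to +75.6°.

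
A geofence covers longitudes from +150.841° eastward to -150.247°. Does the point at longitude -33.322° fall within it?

Band width going east from +150.841° to -150.247°: ((-150.247 − 150.841) mod 360) = 58.912°.
Offset of -33.322° east of the west edge: ((-33.322 − 150.841) mod 360) = 175.837°.
175.837° > 58.912° ⇒ outside.

No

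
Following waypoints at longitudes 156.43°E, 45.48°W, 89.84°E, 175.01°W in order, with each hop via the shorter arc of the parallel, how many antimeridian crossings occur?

Leg 1: +156.43° → -45.48°, shortest Δλ = 158.09° (east) — crosses 180°.
Leg 2: -45.48° → +89.84°, shortest Δλ = 135.32° (east) — does not cross 180°.
Leg 3: +89.84° → -175.01°, shortest Δλ = 95.15° (east) — crosses 180°.
Total crossings: 2.

2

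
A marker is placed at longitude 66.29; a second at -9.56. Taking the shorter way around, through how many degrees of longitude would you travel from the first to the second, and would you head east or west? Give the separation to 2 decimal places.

75.85° west

Raw difference: -9.56 − 66.29 = -75.85°.
Normalise into (−180°, 180°]: -75.85° stays -75.85°.
Negative ⇒ the second point lies to the west; separation 75.85°.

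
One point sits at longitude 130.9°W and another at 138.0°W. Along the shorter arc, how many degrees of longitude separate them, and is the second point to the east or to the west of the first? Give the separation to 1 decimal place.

Raw difference: -138.0 − -130.9 = -7.1°.
Normalise into (−180°, 180°]: -7.1° stays -7.1°.
Negative ⇒ the second point lies to the west; separation 7.1°.

7.1° west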